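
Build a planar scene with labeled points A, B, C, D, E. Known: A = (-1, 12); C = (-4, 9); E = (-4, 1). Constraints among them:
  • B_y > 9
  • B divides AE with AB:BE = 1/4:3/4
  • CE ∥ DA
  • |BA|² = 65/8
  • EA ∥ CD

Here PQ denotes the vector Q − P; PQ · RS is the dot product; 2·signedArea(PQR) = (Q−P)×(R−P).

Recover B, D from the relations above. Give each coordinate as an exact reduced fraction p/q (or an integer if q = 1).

1. B_x = -7/4  [B divides AE with AB:BE = 1/4:3/4]
2. B_y = 37/4  [B divides AE with AB:BE = 1/4:3/4]
   → B = (-7/4, 37/4)
3. D_x = -1  [CE ∥ DA ∩ EA ∥ CD]
4. D_y = 20  [CE ∥ DA ∩ EA ∥ CD]
   → D = (-1, 20)

B = (-7/4, 37/4)
D = (-1, 20)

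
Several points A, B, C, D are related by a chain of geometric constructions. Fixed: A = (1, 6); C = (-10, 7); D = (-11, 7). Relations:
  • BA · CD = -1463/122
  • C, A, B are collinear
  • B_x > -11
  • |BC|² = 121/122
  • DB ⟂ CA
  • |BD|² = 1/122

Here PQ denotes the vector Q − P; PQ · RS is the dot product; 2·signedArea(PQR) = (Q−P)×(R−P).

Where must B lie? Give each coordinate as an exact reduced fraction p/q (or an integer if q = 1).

B = (-1341/122, 865/122)

1. B_x = -1341/122  [C, A, B are collinear ∩ DB ⟂ CA]
2. B_y = 865/122  [C, A, B are collinear ∩ DB ⟂ CA]
   → B = (-1341/122, 865/122)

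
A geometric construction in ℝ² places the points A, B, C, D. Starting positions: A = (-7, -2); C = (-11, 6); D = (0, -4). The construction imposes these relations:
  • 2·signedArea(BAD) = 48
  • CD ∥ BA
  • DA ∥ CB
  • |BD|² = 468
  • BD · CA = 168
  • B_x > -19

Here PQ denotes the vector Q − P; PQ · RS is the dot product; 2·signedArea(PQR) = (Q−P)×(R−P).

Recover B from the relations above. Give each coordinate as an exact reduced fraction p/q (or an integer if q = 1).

B = (-18, 8)

1. B_x = -18  [CD ∥ BA ∩ DA ∥ CB]
2. B_y = 8  [CD ∥ BA ∩ DA ∥ CB]
   → B = (-18, 8)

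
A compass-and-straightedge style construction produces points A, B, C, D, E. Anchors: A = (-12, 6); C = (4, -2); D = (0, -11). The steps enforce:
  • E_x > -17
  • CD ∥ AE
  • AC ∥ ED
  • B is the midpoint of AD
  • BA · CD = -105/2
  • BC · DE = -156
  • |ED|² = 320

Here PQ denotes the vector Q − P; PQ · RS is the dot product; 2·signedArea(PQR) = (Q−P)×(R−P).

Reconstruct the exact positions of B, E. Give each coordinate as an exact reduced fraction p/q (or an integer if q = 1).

1. B_x = -6  [B is the midpoint of AD]
2. B_y = -5/2  [B is the midpoint of AD]
   → B = (-6, -5/2)
3. E_x = -16  [AC ∥ ED ∩ CD ∥ AE]
4. E_y = -3  [AC ∥ ED ∩ CD ∥ AE]
   → E = (-16, -3)

B = (-6, -5/2)
E = (-16, -3)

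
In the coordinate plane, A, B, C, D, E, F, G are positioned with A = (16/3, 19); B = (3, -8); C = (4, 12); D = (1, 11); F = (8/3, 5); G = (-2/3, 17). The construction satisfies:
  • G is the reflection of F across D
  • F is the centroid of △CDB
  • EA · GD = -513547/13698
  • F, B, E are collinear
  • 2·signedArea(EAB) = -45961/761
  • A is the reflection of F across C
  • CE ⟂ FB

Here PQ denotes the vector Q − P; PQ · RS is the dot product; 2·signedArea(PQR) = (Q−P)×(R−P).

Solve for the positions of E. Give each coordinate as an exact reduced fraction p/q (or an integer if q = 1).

E = (3787/1522, 18205/1522)

1. E_x = 3787/1522  [F, B, E are collinear ∩ CE ⟂ FB]
2. E_y = 18205/1522  [F, B, E are collinear ∩ CE ⟂ FB]
   → E = (3787/1522, 18205/1522)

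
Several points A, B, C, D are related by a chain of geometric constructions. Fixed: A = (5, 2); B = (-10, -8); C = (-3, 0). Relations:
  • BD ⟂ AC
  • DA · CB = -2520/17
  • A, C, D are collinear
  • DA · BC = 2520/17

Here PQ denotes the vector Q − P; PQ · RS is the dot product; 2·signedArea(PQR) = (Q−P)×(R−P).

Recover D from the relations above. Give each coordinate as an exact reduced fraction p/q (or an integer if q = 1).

1. D_x = -195/17  [A, C, D are collinear ∩ BD ⟂ AC]
2. D_y = -36/17  [A, C, D are collinear ∩ BD ⟂ AC]
   → D = (-195/17, -36/17)

D = (-195/17, -36/17)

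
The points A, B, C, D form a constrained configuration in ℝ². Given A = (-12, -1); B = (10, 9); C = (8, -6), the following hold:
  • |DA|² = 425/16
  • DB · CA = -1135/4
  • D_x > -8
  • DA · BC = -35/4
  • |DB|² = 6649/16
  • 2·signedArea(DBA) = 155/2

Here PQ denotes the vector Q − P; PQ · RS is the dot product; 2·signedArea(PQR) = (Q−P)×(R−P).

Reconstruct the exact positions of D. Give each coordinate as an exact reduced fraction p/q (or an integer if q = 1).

D = (-7, -9/4)

1. D_x = -7  [DB · CA = -1135/4 ∩ DA · BC = -35/4]
2. D_y = -9/4  [DB · CA = -1135/4 ∩ DA · BC = -35/4]
   → D = (-7, -9/4)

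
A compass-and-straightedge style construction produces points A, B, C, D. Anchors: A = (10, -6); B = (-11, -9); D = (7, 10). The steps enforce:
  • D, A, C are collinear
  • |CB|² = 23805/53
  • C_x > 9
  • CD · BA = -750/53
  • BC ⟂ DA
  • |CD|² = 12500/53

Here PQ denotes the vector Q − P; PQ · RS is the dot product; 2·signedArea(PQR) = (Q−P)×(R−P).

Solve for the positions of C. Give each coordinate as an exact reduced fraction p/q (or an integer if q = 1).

C = (521/53, -270/53)

1. C_x = 521/53  [D, A, C are collinear ∩ BC ⟂ DA]
2. C_y = -270/53  [D, A, C are collinear ∩ BC ⟂ DA]
   → C = (521/53, -270/53)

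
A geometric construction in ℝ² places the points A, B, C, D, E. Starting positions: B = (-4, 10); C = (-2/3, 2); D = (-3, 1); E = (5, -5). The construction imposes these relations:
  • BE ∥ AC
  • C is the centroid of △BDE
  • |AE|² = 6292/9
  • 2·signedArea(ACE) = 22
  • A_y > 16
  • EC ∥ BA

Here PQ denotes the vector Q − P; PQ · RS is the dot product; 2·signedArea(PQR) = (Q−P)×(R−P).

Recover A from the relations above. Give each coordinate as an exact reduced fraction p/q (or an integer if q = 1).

A = (-29/3, 17)

1. A_x = -29/3  [BE ∥ AC ∩ EC ∥ BA]
2. A_y = 17  [BE ∥ AC ∩ EC ∥ BA]
   → A = (-29/3, 17)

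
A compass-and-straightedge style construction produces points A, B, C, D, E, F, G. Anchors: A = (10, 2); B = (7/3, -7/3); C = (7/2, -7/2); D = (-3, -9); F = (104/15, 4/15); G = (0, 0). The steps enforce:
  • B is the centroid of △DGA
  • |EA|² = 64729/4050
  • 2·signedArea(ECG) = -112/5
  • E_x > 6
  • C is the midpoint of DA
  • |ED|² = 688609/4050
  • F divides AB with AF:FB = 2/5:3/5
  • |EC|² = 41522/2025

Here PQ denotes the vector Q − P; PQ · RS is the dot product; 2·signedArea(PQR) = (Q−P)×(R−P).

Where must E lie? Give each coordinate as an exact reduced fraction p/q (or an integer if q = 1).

1. E_x = 613/90  [line -7/2·x + -7/2·y + 112/5 = 0 ∩ |ED|² = 688609/4050]
2. E_y = -37/90  [line -7/2·x + -7/2·y + 112/5 = 0 ∩ |ED|² = 688609/4050]
   → E = (613/90, -37/90)

E = (613/90, -37/90)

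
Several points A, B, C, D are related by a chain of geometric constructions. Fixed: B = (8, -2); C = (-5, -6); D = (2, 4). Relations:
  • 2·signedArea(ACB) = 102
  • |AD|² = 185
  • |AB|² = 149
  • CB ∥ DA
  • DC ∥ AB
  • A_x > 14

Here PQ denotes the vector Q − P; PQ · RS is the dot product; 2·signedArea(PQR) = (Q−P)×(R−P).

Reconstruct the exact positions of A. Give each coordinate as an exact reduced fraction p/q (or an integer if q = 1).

1. A_x = 15  [DC ∥ AB ∩ CB ∥ DA]
2. A_y = 8  [DC ∥ AB ∩ CB ∥ DA]
   → A = (15, 8)

A = (15, 8)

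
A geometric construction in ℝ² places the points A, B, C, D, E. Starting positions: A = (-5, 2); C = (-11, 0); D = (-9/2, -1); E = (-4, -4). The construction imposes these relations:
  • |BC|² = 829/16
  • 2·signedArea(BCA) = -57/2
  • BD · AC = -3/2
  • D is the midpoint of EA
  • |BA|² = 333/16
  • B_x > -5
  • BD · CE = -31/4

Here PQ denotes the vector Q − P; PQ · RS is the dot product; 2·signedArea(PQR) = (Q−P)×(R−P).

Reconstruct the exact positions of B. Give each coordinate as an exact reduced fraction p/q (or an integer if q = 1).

B = (-17/4, -5/2)

1. B_x = -17/4  [2·signedArea(BCA) = -57/2 ∩ BD · CE = -31/4]
2. B_y = -5/2  [2·signedArea(BCA) = -57/2 ∩ BD · CE = -31/4]
   → B = (-17/4, -5/2)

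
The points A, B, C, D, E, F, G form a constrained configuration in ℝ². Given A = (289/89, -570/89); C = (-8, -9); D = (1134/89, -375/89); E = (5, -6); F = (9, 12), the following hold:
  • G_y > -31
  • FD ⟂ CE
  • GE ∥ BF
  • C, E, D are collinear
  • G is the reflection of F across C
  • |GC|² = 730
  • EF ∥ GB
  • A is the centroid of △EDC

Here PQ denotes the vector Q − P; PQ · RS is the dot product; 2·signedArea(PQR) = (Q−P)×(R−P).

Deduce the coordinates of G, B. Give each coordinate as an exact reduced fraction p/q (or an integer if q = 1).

B = (-21, -12)
G = (-25, -30)

1. G_x = -25  [G is the reflection of F across C]
2. G_y = -30  [G is the reflection of F across C]
   → G = (-25, -30)
3. B_x = -21  [GE ∥ BF ∩ EF ∥ GB]
4. B_y = -12  [GE ∥ BF ∩ EF ∥ GB]
   → B = (-21, -12)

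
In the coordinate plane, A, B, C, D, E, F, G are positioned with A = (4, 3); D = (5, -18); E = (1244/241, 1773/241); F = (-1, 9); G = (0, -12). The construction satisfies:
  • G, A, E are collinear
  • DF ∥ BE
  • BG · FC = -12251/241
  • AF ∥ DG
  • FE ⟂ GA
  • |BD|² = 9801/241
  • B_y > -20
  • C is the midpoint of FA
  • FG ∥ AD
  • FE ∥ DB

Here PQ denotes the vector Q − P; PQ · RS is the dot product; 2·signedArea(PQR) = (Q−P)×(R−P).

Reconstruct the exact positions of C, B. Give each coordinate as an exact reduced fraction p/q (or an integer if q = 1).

1. C_x = 3/2  [C is the midpoint of FA]
2. C_y = 6  [C is the midpoint of FA]
   → C = (3/2, 6)
3. B_x = 2690/241  [DF ∥ BE ∩ FE ∥ DB]
4. B_y = -4734/241  [DF ∥ BE ∩ FE ∥ DB]
   → B = (2690/241, -4734/241)

B = (2690/241, -4734/241)
C = (3/2, 6)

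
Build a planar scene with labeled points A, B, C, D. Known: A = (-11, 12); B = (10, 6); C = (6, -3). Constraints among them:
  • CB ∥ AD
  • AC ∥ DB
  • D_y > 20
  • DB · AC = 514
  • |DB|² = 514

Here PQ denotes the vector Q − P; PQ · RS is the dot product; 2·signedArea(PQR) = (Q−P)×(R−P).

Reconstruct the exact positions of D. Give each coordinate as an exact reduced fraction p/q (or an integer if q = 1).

D = (-7, 21)

1. D_x = -7  [AC ∥ DB ∩ CB ∥ AD]
2. D_y = 21  [AC ∥ DB ∩ CB ∥ AD]
   → D = (-7, 21)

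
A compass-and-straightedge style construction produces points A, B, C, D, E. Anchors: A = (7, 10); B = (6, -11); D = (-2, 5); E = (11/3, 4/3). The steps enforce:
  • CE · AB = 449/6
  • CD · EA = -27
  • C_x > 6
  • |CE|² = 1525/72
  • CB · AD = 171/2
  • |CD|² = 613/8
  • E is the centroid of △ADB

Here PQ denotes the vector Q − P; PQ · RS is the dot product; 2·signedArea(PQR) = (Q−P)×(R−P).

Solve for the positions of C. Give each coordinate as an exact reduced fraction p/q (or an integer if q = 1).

1. C_x = 27/4  [CD · EA = -27 ∩ CE · AB = 449/6]
2. C_y = 19/4  [CD · EA = -27 ∩ CE · AB = 449/6]
   → C = (27/4, 19/4)

C = (27/4, 19/4)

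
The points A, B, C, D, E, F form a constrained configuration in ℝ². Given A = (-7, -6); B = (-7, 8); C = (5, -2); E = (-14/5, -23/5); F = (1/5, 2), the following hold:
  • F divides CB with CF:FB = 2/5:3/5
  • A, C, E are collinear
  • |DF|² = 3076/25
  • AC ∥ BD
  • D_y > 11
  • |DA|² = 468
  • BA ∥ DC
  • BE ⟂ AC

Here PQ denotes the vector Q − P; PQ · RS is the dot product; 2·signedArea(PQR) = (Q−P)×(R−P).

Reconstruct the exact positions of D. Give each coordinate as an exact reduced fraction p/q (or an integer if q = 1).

1. D_x = 5  [BA ∥ DC ∩ AC ∥ BD]
2. D_y = 12  [BA ∥ DC ∩ AC ∥ BD]
   → D = (5, 12)

D = (5, 12)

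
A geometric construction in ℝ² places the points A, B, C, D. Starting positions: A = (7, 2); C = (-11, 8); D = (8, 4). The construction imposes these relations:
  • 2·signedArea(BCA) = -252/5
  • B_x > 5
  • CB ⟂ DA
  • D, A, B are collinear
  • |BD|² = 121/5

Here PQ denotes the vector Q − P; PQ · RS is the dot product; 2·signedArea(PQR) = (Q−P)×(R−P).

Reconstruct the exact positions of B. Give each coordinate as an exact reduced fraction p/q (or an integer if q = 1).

1. B_x = 29/5  [D, A, B are collinear ∩ CB ⟂ DA]
2. B_y = -2/5  [D, A, B are collinear ∩ CB ⟂ DA]
   → B = (29/5, -2/5)

B = (29/5, -2/5)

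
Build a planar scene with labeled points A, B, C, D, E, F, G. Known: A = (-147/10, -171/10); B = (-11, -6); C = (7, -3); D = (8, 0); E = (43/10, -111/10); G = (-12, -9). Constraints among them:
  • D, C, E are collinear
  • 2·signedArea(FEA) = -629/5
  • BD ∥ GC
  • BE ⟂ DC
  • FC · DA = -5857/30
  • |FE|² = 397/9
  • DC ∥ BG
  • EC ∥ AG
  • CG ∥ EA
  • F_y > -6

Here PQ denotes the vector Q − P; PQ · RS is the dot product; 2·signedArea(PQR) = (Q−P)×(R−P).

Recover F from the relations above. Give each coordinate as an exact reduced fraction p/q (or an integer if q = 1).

F = (13/30, -57/10)

1. F_x = 13/30  [2·signedArea(FEA) = -629/5 ∩ FC · DA = -5857/30]
2. F_y = -57/10  [2·signedArea(FEA) = -629/5 ∩ FC · DA = -5857/30]
   → F = (13/30, -57/10)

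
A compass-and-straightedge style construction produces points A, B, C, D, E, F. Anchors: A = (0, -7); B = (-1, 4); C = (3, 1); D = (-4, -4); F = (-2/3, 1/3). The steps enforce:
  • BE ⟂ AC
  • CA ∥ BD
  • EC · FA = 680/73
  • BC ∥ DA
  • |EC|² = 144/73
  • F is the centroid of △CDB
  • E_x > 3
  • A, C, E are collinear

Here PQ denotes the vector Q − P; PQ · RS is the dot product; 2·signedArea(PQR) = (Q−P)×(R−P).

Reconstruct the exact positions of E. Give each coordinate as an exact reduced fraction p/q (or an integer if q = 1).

E = (255/73, 169/73)

1. E_x = 255/73  [A, C, E are collinear ∩ BE ⟂ AC]
2. E_y = 169/73  [A, C, E are collinear ∩ BE ⟂ AC]
   → E = (255/73, 169/73)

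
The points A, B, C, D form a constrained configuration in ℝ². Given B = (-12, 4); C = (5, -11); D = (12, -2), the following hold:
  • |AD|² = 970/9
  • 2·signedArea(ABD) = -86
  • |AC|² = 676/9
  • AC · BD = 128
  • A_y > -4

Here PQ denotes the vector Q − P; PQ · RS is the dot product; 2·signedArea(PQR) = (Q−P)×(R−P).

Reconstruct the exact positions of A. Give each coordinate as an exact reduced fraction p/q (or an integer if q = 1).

A = (5/3, -3)

1. A_x = 5/3  [AC · BD = 128 ∩ 2·signedArea(ABD) = -86]
2. A_y = -3  [AC · BD = 128 ∩ 2·signedArea(ABD) = -86]
   → A = (5/3, -3)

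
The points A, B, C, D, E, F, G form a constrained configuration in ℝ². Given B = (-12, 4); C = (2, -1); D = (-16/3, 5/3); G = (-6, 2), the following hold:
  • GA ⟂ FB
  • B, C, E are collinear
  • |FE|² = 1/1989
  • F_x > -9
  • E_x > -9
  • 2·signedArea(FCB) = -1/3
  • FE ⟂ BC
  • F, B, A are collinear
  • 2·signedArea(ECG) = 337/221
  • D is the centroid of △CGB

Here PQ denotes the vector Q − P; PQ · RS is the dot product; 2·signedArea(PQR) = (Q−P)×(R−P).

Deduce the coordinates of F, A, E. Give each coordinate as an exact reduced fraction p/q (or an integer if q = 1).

A = (-2708/449, 858/449)
E = (-1917/221, 1243/442)
F = (-26/3, 17/6)

1. E_x = -1917/221  [B, C, E are collinear ∩ 2·signedArea(ECG) = 337/221]
2. E_y = 1243/442  [B, C, E are collinear ∩ 2·signedArea(ECG) = 337/221]
   → E = (-1917/221, 1243/442)
3. F_x = -26/3  [2·signedArea(FCB) = -1/3 ∩ FE ⟂ BC]
4. F_y = 17/6  [2·signedArea(FCB) = -1/3 ∩ FE ⟂ BC]
   → F = (-26/3, 17/6)
5. A_x = -2708/449  [F, B, A are collinear ∩ GA ⟂ FB]
6. A_y = 858/449  [F, B, A are collinear ∩ GA ⟂ FB]
   → A = (-2708/449, 858/449)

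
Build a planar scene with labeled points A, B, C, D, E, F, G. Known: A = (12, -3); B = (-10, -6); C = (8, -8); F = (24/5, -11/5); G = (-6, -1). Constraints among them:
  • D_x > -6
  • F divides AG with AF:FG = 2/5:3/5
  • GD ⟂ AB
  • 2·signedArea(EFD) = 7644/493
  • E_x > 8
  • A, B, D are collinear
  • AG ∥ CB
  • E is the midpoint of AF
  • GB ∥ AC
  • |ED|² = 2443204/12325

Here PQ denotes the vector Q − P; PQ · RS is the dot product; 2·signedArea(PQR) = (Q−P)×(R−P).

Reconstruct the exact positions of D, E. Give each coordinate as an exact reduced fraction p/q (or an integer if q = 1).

D = (-2664/493, -2649/493)
E = (42/5, -13/5)

1. D_x = -2664/493  [A, B, D are collinear ∩ GD ⟂ AB]
2. D_y = -2649/493  [A, B, D are collinear ∩ GD ⟂ AB]
   → D = (-2664/493, -2649/493)
3. E_x = 42/5  [E is the midpoint of AF]
4. E_y = -13/5  [E is the midpoint of AF]
   → E = (42/5, -13/5)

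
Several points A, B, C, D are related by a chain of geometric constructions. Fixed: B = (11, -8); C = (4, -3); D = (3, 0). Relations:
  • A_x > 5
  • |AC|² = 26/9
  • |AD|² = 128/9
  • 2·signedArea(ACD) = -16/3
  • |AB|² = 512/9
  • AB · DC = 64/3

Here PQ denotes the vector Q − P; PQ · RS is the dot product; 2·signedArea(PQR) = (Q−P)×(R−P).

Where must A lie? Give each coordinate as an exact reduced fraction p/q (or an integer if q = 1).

1. A_x = 17/3  [2·signedArea(ACD) = -16/3 ∩ AB · DC = 64/3]
2. A_y = -8/3  [2·signedArea(ACD) = -16/3 ∩ AB · DC = 64/3]
   → A = (17/3, -8/3)

A = (17/3, -8/3)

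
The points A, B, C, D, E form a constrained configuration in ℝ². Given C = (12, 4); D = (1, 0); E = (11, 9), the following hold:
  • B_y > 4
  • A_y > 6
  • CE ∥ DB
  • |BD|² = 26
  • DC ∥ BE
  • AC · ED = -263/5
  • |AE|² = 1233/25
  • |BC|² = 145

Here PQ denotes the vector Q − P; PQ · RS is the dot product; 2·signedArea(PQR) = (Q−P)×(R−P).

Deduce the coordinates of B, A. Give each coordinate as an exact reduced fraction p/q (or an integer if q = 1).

1. B_x = 0  [DC ∥ BE ∩ CE ∥ DB]
2. B_y = 5  [DC ∥ BE ∩ CE ∥ DB]
   → B = (0, 5)
3. A_x = 22/5  [line 10·x + 9·y + -517/5 = 0 ∩ |AE|² = 1233/25]
4. A_y = 33/5  [line 10·x + 9·y + -517/5 = 0 ∩ |AE|² = 1233/25]
   → A = (22/5, 33/5)

A = (22/5, 33/5)
B = (0, 5)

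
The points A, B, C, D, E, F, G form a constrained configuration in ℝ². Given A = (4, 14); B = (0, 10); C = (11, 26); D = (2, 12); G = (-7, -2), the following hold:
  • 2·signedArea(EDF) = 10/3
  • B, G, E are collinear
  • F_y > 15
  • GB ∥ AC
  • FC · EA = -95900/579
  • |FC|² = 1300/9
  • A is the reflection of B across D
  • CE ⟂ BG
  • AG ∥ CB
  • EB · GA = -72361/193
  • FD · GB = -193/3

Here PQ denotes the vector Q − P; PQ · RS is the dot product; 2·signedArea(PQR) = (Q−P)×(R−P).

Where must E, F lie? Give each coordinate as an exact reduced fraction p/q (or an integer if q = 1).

E = (1883/193, 5158/193)
F = (13/3, 16)

1. E_x = 1883/193  [B, G, E are collinear ∩ CE ⟂ BG]
2. E_y = 5158/193  [B, G, E are collinear ∩ CE ⟂ BG]
   → E = (1883/193, 5158/193)
3. F_x = 13/3  [FC · EA = -95900/579 ∩ 2·signedArea(EDF) = 10/3]
4. F_y = 16  [FC · EA = -95900/579 ∩ 2·signedArea(EDF) = 10/3]
   → F = (13/3, 16)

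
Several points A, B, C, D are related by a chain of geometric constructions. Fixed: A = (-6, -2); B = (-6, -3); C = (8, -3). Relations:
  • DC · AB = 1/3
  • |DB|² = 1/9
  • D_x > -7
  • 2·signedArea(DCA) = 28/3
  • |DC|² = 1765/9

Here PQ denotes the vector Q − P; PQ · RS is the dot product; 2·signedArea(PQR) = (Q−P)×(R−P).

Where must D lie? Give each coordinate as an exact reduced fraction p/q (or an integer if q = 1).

1. D_x = -6  [DC · AB = 1/3 ∩ 2·signedArea(DCA) = 28/3]
2. D_y = -8/3  [DC · AB = 1/3 ∩ 2·signedArea(DCA) = 28/3]
   → D = (-6, -8/3)

D = (-6, -8/3)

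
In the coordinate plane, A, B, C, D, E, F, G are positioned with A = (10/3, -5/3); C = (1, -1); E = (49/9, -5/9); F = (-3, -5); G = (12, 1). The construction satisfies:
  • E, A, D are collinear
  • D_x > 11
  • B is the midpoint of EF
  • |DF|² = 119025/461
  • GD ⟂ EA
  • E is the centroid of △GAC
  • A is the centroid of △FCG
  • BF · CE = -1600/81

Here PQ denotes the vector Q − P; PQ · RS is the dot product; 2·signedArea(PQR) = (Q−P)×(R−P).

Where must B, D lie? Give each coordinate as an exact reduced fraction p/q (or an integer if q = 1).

B = (11/9, -25/9)
D = (5172/461, 1145/461)

1. B_x = 11/9  [B is the midpoint of EF]
2. B_y = -25/9  [B is the midpoint of EF]
   → B = (11/9, -25/9)
3. D_x = 5172/461  [E, A, D are collinear ∩ GD ⟂ EA]
4. D_y = 1145/461  [E, A, D are collinear ∩ GD ⟂ EA]
   → D = (5172/461, 1145/461)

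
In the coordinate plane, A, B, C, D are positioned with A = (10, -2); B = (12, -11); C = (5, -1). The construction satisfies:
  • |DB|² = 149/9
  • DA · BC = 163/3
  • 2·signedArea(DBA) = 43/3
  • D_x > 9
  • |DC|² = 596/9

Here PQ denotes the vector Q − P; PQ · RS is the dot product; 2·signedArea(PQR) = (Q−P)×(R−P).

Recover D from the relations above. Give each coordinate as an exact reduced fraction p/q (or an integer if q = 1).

D = (29/3, -23/3)

1. D_x = 29/3  [2·signedArea(DBA) = 43/3 ∩ DA · BC = 163/3]
2. D_y = -23/3  [2·signedArea(DBA) = 43/3 ∩ DA · BC = 163/3]
   → D = (29/3, -23/3)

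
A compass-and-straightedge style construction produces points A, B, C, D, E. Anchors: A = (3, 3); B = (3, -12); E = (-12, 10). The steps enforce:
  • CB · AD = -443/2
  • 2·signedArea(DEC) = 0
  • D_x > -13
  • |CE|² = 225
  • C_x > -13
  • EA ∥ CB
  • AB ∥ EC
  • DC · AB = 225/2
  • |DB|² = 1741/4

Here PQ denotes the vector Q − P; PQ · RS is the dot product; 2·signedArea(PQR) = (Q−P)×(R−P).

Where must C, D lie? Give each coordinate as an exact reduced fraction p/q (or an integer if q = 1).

C = (-12, -5)
D = (-12, 5/2)

1. C_x = -12  [EA ∥ CB ∩ AB ∥ EC]
2. C_y = -5  [EA ∥ CB ∩ AB ∥ EC]
   → C = (-12, -5)
3. D_x = -12  [2·signedArea(DEC) = 0 ∩ DC · AB = 225/2]
4. D_y = 5/2  [2·signedArea(DEC) = 0 ∩ DC · AB = 225/2]
   → D = (-12, 5/2)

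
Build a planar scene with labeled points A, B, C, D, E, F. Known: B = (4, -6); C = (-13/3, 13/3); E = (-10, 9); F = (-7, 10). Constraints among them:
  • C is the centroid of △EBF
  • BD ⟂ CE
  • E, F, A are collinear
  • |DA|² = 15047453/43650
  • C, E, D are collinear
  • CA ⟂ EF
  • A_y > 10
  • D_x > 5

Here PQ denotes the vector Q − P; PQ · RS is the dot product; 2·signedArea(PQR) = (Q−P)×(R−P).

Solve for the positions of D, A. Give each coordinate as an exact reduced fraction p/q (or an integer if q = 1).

A = (-63/10, 307/30)
D = (2766/485, -1907/485)

1. D_x = 2766/485  [C, E, D are collinear ∩ BD ⟂ CE]
2. D_y = -1907/485  [C, E, D are collinear ∩ BD ⟂ CE]
   → D = (2766/485, -1907/485)
3. A_x = -63/10  [E, F, A are collinear ∩ CA ⟂ EF]
4. A_y = 307/30  [E, F, A are collinear ∩ CA ⟂ EF]
   → A = (-63/10, 307/30)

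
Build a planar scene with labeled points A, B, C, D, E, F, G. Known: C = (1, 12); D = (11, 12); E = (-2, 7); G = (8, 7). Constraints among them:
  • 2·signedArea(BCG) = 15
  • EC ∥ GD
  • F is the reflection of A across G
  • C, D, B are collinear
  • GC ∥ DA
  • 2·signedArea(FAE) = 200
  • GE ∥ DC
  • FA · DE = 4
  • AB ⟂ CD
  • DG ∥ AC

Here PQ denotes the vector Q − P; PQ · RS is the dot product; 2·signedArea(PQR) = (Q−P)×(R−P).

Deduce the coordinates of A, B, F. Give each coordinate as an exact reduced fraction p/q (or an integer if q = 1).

1. A_x = 4  [DG ∥ AC ∩ GC ∥ DA]
2. A_y = 17  [DG ∥ AC ∩ GC ∥ DA]
   → A = (4, 17)
3. B_x = 4  [C, D, B are collinear ∩ AB ⟂ CD]
4. B_y = 12  [C, D, B are collinear ∩ AB ⟂ CD]
   → B = (4, 12)
5. F_x = 12  [F is the reflection of A across G]
6. F_y = -3  [F is the reflection of A across G]
   → F = (12, -3)

A = (4, 17)
B = (4, 12)
F = (12, -3)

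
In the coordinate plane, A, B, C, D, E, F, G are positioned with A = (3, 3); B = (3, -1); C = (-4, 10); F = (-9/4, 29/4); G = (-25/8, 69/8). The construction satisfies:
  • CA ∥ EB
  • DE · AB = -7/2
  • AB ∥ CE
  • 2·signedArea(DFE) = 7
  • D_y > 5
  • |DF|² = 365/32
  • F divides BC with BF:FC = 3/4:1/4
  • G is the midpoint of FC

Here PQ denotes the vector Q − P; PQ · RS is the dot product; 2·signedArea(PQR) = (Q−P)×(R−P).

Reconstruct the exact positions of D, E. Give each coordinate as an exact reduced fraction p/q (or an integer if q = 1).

1. E_x = -4  [CA ∥ EB ∩ AB ∥ CE]
2. E_y = 6  [CA ∥ EB ∩ AB ∥ CE]
   → E = (-4, 6)
3. D_x = 3/8  [DE · AB = -7/2 ∩ 2·signedArea(DFE) = 7]
4. D_y = 41/8  [DE · AB = -7/2 ∩ 2·signedArea(DFE) = 7]
   → D = (3/8, 41/8)

D = (3/8, 41/8)
E = (-4, 6)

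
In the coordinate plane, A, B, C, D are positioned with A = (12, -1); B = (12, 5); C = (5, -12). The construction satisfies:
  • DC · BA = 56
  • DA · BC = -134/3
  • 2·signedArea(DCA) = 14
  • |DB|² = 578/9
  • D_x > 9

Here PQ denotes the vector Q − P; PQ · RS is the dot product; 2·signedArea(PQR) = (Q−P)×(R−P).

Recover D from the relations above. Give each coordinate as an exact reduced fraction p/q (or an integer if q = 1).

D = (29/3, -8/3)

1. D_x = 29/3  [DC · BA = 56 ∩ DA · BC = -134/3]
2. D_y = -8/3  [DC · BA = 56 ∩ DA · BC = -134/3]
   → D = (29/3, -8/3)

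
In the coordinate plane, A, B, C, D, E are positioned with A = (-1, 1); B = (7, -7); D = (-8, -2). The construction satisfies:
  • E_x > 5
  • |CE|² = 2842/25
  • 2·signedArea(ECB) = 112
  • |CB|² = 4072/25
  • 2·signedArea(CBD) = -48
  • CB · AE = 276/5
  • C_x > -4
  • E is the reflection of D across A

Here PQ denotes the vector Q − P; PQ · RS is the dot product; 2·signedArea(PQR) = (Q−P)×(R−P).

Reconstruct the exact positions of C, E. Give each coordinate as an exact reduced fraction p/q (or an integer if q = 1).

C = (-19/5, -1/5)
E = (6, 4)

1. E_x = 6  [E is the reflection of D across A]
2. E_y = 4  [E is the reflection of D across A]
   → E = (6, 4)
3. C_x = -19/5  [2·signedArea(CBD) = -48 ∩ CB · AE = 276/5]
4. C_y = -1/5  [2·signedArea(CBD) = -48 ∩ CB · AE = 276/5]
   → C = (-19/5, -1/5)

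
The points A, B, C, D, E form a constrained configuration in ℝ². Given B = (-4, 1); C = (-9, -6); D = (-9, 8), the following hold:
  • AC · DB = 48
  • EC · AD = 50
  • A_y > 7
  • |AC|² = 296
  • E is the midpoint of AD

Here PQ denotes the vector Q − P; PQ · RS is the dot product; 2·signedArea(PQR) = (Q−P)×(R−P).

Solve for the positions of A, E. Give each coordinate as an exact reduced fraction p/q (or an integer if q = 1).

1. A_x = 1  [line -5·x + 7·y + -51 = 0 ∩ |AC|² = 296]
2. A_y = 8  [line -5·x + 7·y + -51 = 0 ∩ |AC|² = 296]
   → A = (1, 8)
3. E_x = -4  [E is the midpoint of AD]
4. E_y = 8  [E is the midpoint of AD]
   → E = (-4, 8)

A = (1, 8)
E = (-4, 8)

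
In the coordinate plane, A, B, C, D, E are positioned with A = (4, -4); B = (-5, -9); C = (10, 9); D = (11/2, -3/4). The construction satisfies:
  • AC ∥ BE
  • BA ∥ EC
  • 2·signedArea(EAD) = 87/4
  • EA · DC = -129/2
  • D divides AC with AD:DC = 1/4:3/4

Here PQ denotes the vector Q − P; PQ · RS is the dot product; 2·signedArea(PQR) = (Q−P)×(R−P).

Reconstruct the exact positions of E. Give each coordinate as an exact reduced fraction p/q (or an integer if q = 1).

E = (1, 4)

1. E_x = 1  [BA ∥ EC ∩ AC ∥ BE]
2. E_y = 4  [BA ∥ EC ∩ AC ∥ BE]
   → E = (1, 4)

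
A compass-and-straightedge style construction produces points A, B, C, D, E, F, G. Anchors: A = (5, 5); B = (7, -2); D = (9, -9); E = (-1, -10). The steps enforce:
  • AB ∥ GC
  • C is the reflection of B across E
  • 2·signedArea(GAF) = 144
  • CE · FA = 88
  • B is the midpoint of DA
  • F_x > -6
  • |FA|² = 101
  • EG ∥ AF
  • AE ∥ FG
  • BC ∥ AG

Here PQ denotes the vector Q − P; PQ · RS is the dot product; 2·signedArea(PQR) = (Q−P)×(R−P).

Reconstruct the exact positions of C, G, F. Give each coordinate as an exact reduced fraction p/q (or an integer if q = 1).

1. C_x = -9  [C is the reflection of B across E]
2. C_y = -18  [C is the reflection of B across E]
   → C = (-9, -18)
3. G_x = -11  [AB ∥ GC ∩ BC ∥ AG]
4. G_y = -11  [AB ∥ GC ∩ BC ∥ AG]
   → G = (-11, -11)
5. F_x = -5  [AE ∥ FG ∩ EG ∥ AF]
6. F_y = 4  [AE ∥ FG ∩ EG ∥ AF]
   → F = (-5, 4)

C = (-9, -18)
F = (-5, 4)
G = (-11, -11)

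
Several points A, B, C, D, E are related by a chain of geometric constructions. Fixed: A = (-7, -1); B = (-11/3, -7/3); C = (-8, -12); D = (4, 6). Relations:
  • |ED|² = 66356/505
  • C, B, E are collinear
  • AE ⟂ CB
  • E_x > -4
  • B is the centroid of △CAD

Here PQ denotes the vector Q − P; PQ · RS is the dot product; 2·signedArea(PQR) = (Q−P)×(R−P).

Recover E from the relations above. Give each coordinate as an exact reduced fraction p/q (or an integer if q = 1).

1. E_x = -1882/505  [C, B, E are collinear ∩ AE ⟂ CB]
2. E_y = -1246/505  [C, B, E are collinear ∩ AE ⟂ CB]
   → E = (-1882/505, -1246/505)

E = (-1882/505, -1246/505)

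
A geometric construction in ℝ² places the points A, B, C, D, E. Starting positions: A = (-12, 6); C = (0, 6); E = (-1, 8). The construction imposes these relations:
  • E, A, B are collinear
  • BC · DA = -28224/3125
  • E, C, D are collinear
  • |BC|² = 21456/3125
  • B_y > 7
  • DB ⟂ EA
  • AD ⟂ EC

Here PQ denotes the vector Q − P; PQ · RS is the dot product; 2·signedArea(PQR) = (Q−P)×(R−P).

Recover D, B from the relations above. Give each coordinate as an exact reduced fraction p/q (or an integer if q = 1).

B = (-1164/625, 4902/625)
D = (-12/5, 54/5)

1. D_x = -12/5  [E, C, D are collinear ∩ AD ⟂ EC]
2. D_y = 54/5  [E, C, D are collinear ∩ AD ⟂ EC]
   → D = (-12/5, 54/5)
3. B_x = -1164/625  [E, A, B are collinear ∩ DB ⟂ EA]
4. B_y = 4902/625  [E, A, B are collinear ∩ DB ⟂ EA]
   → B = (-1164/625, 4902/625)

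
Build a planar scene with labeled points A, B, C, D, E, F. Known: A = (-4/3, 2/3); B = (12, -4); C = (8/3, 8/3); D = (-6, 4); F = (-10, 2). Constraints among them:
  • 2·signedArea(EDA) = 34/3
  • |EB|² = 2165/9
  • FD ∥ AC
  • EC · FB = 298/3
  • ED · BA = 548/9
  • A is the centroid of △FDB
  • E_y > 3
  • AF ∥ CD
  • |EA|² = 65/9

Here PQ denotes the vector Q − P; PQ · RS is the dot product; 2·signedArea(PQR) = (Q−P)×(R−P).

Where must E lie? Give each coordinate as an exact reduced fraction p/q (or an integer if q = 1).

1. E_x = -5/3  [2·signedArea(EDA) = 34/3 ∩ EC · FB = 298/3]
2. E_y = 10/3  [2·signedArea(EDA) = 34/3 ∩ EC · FB = 298/3]
   → E = (-5/3, 10/3)

E = (-5/3, 10/3)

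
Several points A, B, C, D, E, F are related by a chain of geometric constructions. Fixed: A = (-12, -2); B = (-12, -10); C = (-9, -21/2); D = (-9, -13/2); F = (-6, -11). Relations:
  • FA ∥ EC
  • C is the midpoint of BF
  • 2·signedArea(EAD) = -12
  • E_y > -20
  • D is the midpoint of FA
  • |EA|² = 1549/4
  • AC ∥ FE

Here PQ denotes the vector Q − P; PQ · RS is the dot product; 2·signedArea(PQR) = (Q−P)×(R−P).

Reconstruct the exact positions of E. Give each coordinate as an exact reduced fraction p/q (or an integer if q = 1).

E = (-3, -39/2)

1. E_x = -3  [FA ∥ EC ∩ AC ∥ FE]
2. E_y = -39/2  [FA ∥ EC ∩ AC ∥ FE]
   → E = (-3, -39/2)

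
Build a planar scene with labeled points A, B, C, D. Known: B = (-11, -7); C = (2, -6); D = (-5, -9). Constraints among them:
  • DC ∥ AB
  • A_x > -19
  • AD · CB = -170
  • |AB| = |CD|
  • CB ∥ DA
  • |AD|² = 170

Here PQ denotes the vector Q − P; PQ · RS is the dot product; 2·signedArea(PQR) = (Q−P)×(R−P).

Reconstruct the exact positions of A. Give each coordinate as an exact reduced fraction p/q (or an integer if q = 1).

A = (-18, -10)

1. A_x = -18  [DC ∥ AB ∩ CB ∥ DA]
2. A_y = -10  [DC ∥ AB ∩ CB ∥ DA]
   → A = (-18, -10)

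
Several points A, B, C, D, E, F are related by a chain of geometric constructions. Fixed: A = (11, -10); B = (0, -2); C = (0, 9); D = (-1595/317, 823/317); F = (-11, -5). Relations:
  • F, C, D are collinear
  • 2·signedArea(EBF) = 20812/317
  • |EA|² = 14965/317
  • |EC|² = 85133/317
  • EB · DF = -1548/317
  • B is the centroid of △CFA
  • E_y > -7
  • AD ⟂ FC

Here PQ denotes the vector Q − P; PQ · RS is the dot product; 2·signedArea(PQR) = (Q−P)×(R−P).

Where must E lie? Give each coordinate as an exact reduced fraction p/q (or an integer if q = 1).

1. E_x = 1595/317  [EB · DF = -1548/317 ∩ 2·signedArea(EBF) = 20812/317]
2. E_y = -2091/317  [EB · DF = -1548/317 ∩ 2·signedArea(EBF) = 20812/317]
   → E = (1595/317, -2091/317)

E = (1595/317, -2091/317)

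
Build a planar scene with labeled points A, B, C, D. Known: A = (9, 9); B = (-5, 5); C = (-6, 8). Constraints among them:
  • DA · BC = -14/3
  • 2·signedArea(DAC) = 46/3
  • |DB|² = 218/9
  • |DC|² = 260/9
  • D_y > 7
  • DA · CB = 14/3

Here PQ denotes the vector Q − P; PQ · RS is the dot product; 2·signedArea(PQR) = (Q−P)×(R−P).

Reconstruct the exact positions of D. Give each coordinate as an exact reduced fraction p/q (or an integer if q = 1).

1. D_x = -2/3  [DA · CB = 14/3 ∩ 2·signedArea(DAC) = 46/3]
2. D_y = 22/3  [DA · CB = 14/3 ∩ 2·signedArea(DAC) = 46/3]
   → D = (-2/3, 22/3)

D = (-2/3, 22/3)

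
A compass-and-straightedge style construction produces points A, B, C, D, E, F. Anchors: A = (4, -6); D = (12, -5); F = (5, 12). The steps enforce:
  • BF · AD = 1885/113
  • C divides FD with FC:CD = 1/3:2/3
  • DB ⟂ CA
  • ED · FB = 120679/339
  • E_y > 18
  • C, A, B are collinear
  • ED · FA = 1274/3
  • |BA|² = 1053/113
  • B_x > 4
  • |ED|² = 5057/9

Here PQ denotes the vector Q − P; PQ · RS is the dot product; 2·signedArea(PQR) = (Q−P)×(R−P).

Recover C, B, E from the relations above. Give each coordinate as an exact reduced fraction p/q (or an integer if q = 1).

1. C_x = 22/3  [C divides FD with FC:CD = 1/3:2/3]
2. C_y = 19/3  [C divides FD with FC:CD = 1/3:2/3]
   → C = (22/3, 19/3)
3. B_x = 542/113  [C, A, B are collinear ∩ DB ⟂ CA]
4. B_y = -345/113  [C, A, B are collinear ∩ DB ⟂ CA]
   → B = (542/113, -345/113)
5. E_x = 32/3  [ED · FB = 120679/339 ∩ ED · FA = 1274/3]
6. E_y = 56/3  [ED · FB = 120679/339 ∩ ED · FA = 1274/3]
   → E = (32/3, 56/3)

B = (542/113, -345/113)
C = (22/3, 19/3)
E = (32/3, 56/3)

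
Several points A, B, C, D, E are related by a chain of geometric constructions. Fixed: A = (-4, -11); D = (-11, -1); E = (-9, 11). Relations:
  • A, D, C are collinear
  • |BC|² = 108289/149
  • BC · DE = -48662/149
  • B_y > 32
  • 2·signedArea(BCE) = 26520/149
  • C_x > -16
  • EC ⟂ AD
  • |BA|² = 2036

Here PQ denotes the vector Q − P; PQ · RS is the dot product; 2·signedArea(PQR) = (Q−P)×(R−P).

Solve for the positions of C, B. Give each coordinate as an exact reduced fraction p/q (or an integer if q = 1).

1. C_x = -2381/149  [A, D, C are collinear ∩ EC ⟂ AD]
2. C_y = 911/149  [A, D, C are collinear ∩ EC ⟂ AD]
   → C = (-2381/149, 911/149)
3. B_x = -14  [2·signedArea(BCE) = 26520/149 ∩ BC · DE = -48662/149]
4. B_y = 33  [2·signedArea(BCE) = 26520/149 ∩ BC · DE = -48662/149]
   → B = (-14, 33)

B = (-14, 33)
C = (-2381/149, 911/149)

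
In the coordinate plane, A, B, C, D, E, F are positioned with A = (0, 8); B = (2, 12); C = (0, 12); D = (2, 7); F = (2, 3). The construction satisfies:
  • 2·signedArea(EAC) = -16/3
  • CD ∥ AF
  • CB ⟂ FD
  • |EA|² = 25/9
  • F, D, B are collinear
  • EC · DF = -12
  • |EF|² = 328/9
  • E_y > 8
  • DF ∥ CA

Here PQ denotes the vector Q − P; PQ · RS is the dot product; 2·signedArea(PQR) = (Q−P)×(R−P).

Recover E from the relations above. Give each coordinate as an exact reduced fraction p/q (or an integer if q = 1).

E = (4/3, 9)

1. E_x = 4/3  [2·signedArea(EAC) = -16/3 ∩ EC · DF = -12]
2. E_y = 9  [2·signedArea(EAC) = -16/3 ∩ EC · DF = -12]
   → E = (4/3, 9)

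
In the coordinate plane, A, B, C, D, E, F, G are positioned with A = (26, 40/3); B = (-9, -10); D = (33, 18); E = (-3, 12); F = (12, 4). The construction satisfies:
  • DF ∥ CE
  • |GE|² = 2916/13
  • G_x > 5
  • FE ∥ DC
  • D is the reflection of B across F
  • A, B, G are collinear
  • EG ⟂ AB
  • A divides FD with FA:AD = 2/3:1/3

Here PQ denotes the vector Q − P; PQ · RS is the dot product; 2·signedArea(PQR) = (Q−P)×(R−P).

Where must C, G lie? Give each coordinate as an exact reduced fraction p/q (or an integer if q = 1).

C = (18, 26)
G = (69/13, -6/13)

1. C_x = 18  [DF ∥ CE ∩ FE ∥ DC]
2. C_y = 26  [DF ∥ CE ∩ FE ∥ DC]
   → C = (18, 26)
3. G_x = 69/13  [A, B, G are collinear ∩ EG ⟂ AB]
4. G_y = -6/13  [A, B, G are collinear ∩ EG ⟂ AB]
   → G = (69/13, -6/13)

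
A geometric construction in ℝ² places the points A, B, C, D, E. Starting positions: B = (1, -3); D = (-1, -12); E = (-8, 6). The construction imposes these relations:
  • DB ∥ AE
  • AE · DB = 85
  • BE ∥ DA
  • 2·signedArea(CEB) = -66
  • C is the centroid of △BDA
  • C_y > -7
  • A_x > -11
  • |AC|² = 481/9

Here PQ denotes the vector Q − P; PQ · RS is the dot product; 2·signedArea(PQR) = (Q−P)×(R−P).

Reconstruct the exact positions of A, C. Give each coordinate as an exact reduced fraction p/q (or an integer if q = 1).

A = (-10, -3)
C = (-10/3, -6)

1. A_x = -10  [DB ∥ AE ∩ BE ∥ DA]
2. A_y = -3  [DB ∥ AE ∩ BE ∥ DA]
   → A = (-10, -3)
3. C_x = -10/3  [C is the centroid of △BDA]
4. C_y = -6  [C is the centroid of △BDA]
   → C = (-10/3, -6)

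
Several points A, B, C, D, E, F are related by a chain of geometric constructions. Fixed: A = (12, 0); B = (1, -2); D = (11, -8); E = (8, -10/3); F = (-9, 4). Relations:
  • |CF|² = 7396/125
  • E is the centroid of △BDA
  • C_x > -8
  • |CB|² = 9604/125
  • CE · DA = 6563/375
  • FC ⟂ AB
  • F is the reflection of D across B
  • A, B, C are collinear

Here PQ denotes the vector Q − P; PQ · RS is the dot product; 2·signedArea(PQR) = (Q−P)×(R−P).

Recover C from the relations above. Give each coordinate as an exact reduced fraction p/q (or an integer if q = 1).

1. C_x = -953/125  [A, B, C are collinear ∩ FC ⟂ AB]
2. C_y = -446/125  [A, B, C are collinear ∩ FC ⟂ AB]
   → C = (-953/125, -446/125)

C = (-953/125, -446/125)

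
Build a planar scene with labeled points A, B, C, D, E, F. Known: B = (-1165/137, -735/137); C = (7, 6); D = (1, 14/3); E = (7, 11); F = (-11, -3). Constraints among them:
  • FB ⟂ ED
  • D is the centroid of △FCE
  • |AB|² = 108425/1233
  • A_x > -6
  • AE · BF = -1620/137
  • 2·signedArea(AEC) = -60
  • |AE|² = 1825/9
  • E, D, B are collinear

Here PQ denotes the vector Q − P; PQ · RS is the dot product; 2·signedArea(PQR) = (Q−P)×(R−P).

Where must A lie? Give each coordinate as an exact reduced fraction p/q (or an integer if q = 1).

1. A_x = -5  [2·signedArea(AEC) = -60 ∩ AE · BF = -1620/137]
2. A_y = 10/3  [2·signedArea(AEC) = -60 ∩ AE · BF = -1620/137]
   → A = (-5, 10/3)

A = (-5, 10/3)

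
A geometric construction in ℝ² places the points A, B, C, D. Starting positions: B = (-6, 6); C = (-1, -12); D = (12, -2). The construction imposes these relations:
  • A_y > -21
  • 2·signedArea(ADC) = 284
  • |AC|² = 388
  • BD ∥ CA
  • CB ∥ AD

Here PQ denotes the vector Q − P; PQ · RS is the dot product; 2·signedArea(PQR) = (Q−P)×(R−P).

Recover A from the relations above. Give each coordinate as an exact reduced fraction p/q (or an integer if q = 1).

1. A_x = 17  [CB ∥ AD ∩ BD ∥ CA]
2. A_y = -20  [CB ∥ AD ∩ BD ∥ CA]
   → A = (17, -20)

A = (17, -20)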